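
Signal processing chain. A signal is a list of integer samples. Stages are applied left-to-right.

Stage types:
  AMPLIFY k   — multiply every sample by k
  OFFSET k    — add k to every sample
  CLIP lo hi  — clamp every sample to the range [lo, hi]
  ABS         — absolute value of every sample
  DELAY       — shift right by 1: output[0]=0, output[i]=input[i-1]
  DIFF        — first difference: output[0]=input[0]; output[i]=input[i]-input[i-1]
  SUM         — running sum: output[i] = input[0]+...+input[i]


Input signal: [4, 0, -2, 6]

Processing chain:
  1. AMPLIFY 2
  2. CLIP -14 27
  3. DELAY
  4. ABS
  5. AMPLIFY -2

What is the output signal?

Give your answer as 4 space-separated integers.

Answer: 0 -16 0 -8

Derivation:
Input: [4, 0, -2, 6]
Stage 1 (AMPLIFY 2): 4*2=8, 0*2=0, -2*2=-4, 6*2=12 -> [8, 0, -4, 12]
Stage 2 (CLIP -14 27): clip(8,-14,27)=8, clip(0,-14,27)=0, clip(-4,-14,27)=-4, clip(12,-14,27)=12 -> [8, 0, -4, 12]
Stage 3 (DELAY): [0, 8, 0, -4] = [0, 8, 0, -4] -> [0, 8, 0, -4]
Stage 4 (ABS): |0|=0, |8|=8, |0|=0, |-4|=4 -> [0, 8, 0, 4]
Stage 5 (AMPLIFY -2): 0*-2=0, 8*-2=-16, 0*-2=0, 4*-2=-8 -> [0, -16, 0, -8]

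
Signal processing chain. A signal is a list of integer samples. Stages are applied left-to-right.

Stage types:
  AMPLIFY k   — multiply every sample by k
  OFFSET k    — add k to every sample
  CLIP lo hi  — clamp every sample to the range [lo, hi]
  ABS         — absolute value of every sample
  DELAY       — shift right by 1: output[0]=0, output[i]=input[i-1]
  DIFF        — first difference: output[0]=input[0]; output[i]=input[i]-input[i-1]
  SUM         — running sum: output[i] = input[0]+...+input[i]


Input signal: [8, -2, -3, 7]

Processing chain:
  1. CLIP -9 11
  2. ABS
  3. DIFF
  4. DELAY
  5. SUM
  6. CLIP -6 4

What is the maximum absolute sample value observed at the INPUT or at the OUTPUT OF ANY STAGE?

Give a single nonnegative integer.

Answer: 8

Derivation:
Input: [8, -2, -3, 7] (max |s|=8)
Stage 1 (CLIP -9 11): clip(8,-9,11)=8, clip(-2,-9,11)=-2, clip(-3,-9,11)=-3, clip(7,-9,11)=7 -> [8, -2, -3, 7] (max |s|=8)
Stage 2 (ABS): |8|=8, |-2|=2, |-3|=3, |7|=7 -> [8, 2, 3, 7] (max |s|=8)
Stage 3 (DIFF): s[0]=8, 2-8=-6, 3-2=1, 7-3=4 -> [8, -6, 1, 4] (max |s|=8)
Stage 4 (DELAY): [0, 8, -6, 1] = [0, 8, -6, 1] -> [0, 8, -6, 1] (max |s|=8)
Stage 5 (SUM): sum[0..0]=0, sum[0..1]=8, sum[0..2]=2, sum[0..3]=3 -> [0, 8, 2, 3] (max |s|=8)
Stage 6 (CLIP -6 4): clip(0,-6,4)=0, clip(8,-6,4)=4, clip(2,-6,4)=2, clip(3,-6,4)=3 -> [0, 4, 2, 3] (max |s|=4)
Overall max amplitude: 8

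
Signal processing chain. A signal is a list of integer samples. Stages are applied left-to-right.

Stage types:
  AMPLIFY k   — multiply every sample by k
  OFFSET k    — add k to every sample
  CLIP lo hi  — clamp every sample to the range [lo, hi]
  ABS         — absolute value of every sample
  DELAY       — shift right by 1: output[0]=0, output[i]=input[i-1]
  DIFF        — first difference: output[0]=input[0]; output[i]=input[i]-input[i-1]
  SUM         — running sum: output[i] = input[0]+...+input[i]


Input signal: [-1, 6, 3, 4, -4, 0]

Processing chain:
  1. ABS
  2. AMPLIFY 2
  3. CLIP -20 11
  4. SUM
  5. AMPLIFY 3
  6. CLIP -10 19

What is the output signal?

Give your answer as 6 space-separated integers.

Answer: 6 19 19 19 19 19

Derivation:
Input: [-1, 6, 3, 4, -4, 0]
Stage 1 (ABS): |-1|=1, |6|=6, |3|=3, |4|=4, |-4|=4, |0|=0 -> [1, 6, 3, 4, 4, 0]
Stage 2 (AMPLIFY 2): 1*2=2, 6*2=12, 3*2=6, 4*2=8, 4*2=8, 0*2=0 -> [2, 12, 6, 8, 8, 0]
Stage 3 (CLIP -20 11): clip(2,-20,11)=2, clip(12,-20,11)=11, clip(6,-20,11)=6, clip(8,-20,11)=8, clip(8,-20,11)=8, clip(0,-20,11)=0 -> [2, 11, 6, 8, 8, 0]
Stage 4 (SUM): sum[0..0]=2, sum[0..1]=13, sum[0..2]=19, sum[0..3]=27, sum[0..4]=35, sum[0..5]=35 -> [2, 13, 19, 27, 35, 35]
Stage 5 (AMPLIFY 3): 2*3=6, 13*3=39, 19*3=57, 27*3=81, 35*3=105, 35*3=105 -> [6, 39, 57, 81, 105, 105]
Stage 6 (CLIP -10 19): clip(6,-10,19)=6, clip(39,-10,19)=19, clip(57,-10,19)=19, clip(81,-10,19)=19, clip(105,-10,19)=19, clip(105,-10,19)=19 -> [6, 19, 19, 19, 19, 19]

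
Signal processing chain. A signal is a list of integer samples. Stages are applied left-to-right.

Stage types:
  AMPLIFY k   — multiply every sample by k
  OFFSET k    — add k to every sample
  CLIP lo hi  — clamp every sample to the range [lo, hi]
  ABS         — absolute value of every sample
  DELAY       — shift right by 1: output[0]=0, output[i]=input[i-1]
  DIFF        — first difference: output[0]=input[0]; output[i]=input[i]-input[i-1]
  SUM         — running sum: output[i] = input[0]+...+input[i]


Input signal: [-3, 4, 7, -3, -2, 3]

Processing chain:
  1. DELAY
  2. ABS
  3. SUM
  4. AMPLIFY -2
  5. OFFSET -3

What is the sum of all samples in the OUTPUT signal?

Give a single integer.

Answer: -138

Derivation:
Input: [-3, 4, 7, -3, -2, 3]
Stage 1 (DELAY): [0, -3, 4, 7, -3, -2] = [0, -3, 4, 7, -3, -2] -> [0, -3, 4, 7, -3, -2]
Stage 2 (ABS): |0|=0, |-3|=3, |4|=4, |7|=7, |-3|=3, |-2|=2 -> [0, 3, 4, 7, 3, 2]
Stage 3 (SUM): sum[0..0]=0, sum[0..1]=3, sum[0..2]=7, sum[0..3]=14, sum[0..4]=17, sum[0..5]=19 -> [0, 3, 7, 14, 17, 19]
Stage 4 (AMPLIFY -2): 0*-2=0, 3*-2=-6, 7*-2=-14, 14*-2=-28, 17*-2=-34, 19*-2=-38 -> [0, -6, -14, -28, -34, -38]
Stage 5 (OFFSET -3): 0+-3=-3, -6+-3=-9, -14+-3=-17, -28+-3=-31, -34+-3=-37, -38+-3=-41 -> [-3, -9, -17, -31, -37, -41]
Output sum: -138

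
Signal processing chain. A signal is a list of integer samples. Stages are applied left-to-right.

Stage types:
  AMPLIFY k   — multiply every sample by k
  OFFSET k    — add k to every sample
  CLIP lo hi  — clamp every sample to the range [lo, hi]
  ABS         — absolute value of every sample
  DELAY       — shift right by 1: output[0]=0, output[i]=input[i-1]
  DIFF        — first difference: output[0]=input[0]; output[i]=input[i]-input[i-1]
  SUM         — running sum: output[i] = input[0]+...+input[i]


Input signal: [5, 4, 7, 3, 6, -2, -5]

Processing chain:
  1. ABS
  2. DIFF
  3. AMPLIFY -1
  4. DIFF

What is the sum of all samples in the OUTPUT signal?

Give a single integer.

Answer: -3

Derivation:
Input: [5, 4, 7, 3, 6, -2, -5]
Stage 1 (ABS): |5|=5, |4|=4, |7|=7, |3|=3, |6|=6, |-2|=2, |-5|=5 -> [5, 4, 7, 3, 6, 2, 5]
Stage 2 (DIFF): s[0]=5, 4-5=-1, 7-4=3, 3-7=-4, 6-3=3, 2-6=-4, 5-2=3 -> [5, -1, 3, -4, 3, -4, 3]
Stage 3 (AMPLIFY -1): 5*-1=-5, -1*-1=1, 3*-1=-3, -4*-1=4, 3*-1=-3, -4*-1=4, 3*-1=-3 -> [-5, 1, -3, 4, -3, 4, -3]
Stage 4 (DIFF): s[0]=-5, 1--5=6, -3-1=-4, 4--3=7, -3-4=-7, 4--3=7, -3-4=-7 -> [-5, 6, -4, 7, -7, 7, -7]
Output sum: -3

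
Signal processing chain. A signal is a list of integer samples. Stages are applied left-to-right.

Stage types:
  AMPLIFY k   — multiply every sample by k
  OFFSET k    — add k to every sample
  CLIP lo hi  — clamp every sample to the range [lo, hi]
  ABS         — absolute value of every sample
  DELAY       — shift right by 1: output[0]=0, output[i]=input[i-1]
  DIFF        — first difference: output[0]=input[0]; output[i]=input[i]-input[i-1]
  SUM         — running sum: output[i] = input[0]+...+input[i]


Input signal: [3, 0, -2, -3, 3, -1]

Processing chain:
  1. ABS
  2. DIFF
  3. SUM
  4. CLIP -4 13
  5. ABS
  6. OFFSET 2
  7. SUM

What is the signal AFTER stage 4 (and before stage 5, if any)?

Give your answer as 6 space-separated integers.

Answer: 3 0 2 3 3 1

Derivation:
Input: [3, 0, -2, -3, 3, -1]
Stage 1 (ABS): |3|=3, |0|=0, |-2|=2, |-3|=3, |3|=3, |-1|=1 -> [3, 0, 2, 3, 3, 1]
Stage 2 (DIFF): s[0]=3, 0-3=-3, 2-0=2, 3-2=1, 3-3=0, 1-3=-2 -> [3, -3, 2, 1, 0, -2]
Stage 3 (SUM): sum[0..0]=3, sum[0..1]=0, sum[0..2]=2, sum[0..3]=3, sum[0..4]=3, sum[0..5]=1 -> [3, 0, 2, 3, 3, 1]
Stage 4 (CLIP -4 13): clip(3,-4,13)=3, clip(0,-4,13)=0, clip(2,-4,13)=2, clip(3,-4,13)=3, clip(3,-4,13)=3, clip(1,-4,13)=1 -> [3, 0, 2, 3, 3, 1]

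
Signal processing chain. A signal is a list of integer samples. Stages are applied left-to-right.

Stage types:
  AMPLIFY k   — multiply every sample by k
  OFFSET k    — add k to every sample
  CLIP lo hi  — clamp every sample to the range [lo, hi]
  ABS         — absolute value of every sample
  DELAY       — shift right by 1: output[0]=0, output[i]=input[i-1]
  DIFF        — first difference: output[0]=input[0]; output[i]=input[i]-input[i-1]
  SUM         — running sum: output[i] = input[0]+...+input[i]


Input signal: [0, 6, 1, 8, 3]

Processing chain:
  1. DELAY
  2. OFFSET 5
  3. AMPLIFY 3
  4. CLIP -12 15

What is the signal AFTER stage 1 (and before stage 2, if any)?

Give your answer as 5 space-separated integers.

Answer: 0 0 6 1 8

Derivation:
Input: [0, 6, 1, 8, 3]
Stage 1 (DELAY): [0, 0, 6, 1, 8] = [0, 0, 6, 1, 8] -> [0, 0, 6, 1, 8]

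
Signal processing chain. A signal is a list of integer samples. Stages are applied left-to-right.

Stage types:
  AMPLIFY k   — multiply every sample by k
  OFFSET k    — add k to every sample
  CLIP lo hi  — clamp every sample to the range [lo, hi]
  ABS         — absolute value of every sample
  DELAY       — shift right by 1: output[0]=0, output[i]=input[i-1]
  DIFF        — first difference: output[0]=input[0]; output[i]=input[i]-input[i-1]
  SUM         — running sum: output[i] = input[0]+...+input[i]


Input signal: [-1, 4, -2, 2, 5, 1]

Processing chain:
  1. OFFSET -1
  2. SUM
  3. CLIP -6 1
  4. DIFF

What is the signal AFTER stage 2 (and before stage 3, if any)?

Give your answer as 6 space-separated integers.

Input: [-1, 4, -2, 2, 5, 1]
Stage 1 (OFFSET -1): -1+-1=-2, 4+-1=3, -2+-1=-3, 2+-1=1, 5+-1=4, 1+-1=0 -> [-2, 3, -3, 1, 4, 0]
Stage 2 (SUM): sum[0..0]=-2, sum[0..1]=1, sum[0..2]=-2, sum[0..3]=-1, sum[0..4]=3, sum[0..5]=3 -> [-2, 1, -2, -1, 3, 3]

Answer: -2 1 -2 -1 3 3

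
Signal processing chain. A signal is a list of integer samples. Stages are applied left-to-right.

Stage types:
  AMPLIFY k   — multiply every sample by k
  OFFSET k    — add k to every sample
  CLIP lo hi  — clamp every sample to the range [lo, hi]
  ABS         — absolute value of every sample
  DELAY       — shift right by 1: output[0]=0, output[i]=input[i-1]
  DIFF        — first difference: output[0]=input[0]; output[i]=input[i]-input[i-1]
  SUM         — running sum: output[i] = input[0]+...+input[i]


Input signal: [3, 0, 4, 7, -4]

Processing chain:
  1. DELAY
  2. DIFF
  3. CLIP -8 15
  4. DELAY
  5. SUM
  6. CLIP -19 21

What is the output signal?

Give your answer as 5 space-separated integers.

Answer: 0 0 3 0 4

Derivation:
Input: [3, 0, 4, 7, -4]
Stage 1 (DELAY): [0, 3, 0, 4, 7] = [0, 3, 0, 4, 7] -> [0, 3, 0, 4, 7]
Stage 2 (DIFF): s[0]=0, 3-0=3, 0-3=-3, 4-0=4, 7-4=3 -> [0, 3, -3, 4, 3]
Stage 3 (CLIP -8 15): clip(0,-8,15)=0, clip(3,-8,15)=3, clip(-3,-8,15)=-3, clip(4,-8,15)=4, clip(3,-8,15)=3 -> [0, 3, -3, 4, 3]
Stage 4 (DELAY): [0, 0, 3, -3, 4] = [0, 0, 3, -3, 4] -> [0, 0, 3, -3, 4]
Stage 5 (SUM): sum[0..0]=0, sum[0..1]=0, sum[0..2]=3, sum[0..3]=0, sum[0..4]=4 -> [0, 0, 3, 0, 4]
Stage 6 (CLIP -19 21): clip(0,-19,21)=0, clip(0,-19,21)=0, clip(3,-19,21)=3, clip(0,-19,21)=0, clip(4,-19,21)=4 -> [0, 0, 3, 0, 4]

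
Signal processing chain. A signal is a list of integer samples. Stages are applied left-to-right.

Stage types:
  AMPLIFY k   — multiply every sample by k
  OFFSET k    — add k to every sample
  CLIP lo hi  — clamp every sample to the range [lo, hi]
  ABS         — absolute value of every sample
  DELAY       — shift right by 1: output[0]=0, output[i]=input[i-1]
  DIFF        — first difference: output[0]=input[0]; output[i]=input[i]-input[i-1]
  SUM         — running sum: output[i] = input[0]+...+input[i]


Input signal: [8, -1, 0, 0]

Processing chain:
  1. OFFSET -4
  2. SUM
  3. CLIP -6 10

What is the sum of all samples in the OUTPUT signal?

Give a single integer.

Answer: -8

Derivation:
Input: [8, -1, 0, 0]
Stage 1 (OFFSET -4): 8+-4=4, -1+-4=-5, 0+-4=-4, 0+-4=-4 -> [4, -5, -4, -4]
Stage 2 (SUM): sum[0..0]=4, sum[0..1]=-1, sum[0..2]=-5, sum[0..3]=-9 -> [4, -1, -5, -9]
Stage 3 (CLIP -6 10): clip(4,-6,10)=4, clip(-1,-6,10)=-1, clip(-5,-6,10)=-5, clip(-9,-6,10)=-6 -> [4, -1, -5, -6]
Output sum: -8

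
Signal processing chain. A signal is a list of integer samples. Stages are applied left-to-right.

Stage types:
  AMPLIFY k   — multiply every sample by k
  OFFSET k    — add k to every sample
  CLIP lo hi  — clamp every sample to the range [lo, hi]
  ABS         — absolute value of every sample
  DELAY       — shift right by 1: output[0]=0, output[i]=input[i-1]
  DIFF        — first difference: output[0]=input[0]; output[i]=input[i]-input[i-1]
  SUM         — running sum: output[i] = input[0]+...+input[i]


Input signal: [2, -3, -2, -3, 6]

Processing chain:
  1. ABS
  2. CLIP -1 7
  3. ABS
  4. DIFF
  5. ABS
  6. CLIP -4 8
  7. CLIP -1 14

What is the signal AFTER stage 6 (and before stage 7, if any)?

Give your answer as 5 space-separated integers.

Answer: 2 1 1 1 3

Derivation:
Input: [2, -3, -2, -3, 6]
Stage 1 (ABS): |2|=2, |-3|=3, |-2|=2, |-3|=3, |6|=6 -> [2, 3, 2, 3, 6]
Stage 2 (CLIP -1 7): clip(2,-1,7)=2, clip(3,-1,7)=3, clip(2,-1,7)=2, clip(3,-1,7)=3, clip(6,-1,7)=6 -> [2, 3, 2, 3, 6]
Stage 3 (ABS): |2|=2, |3|=3, |2|=2, |3|=3, |6|=6 -> [2, 3, 2, 3, 6]
Stage 4 (DIFF): s[0]=2, 3-2=1, 2-3=-1, 3-2=1, 6-3=3 -> [2, 1, -1, 1, 3]
Stage 5 (ABS): |2|=2, |1|=1, |-1|=1, |1|=1, |3|=3 -> [2, 1, 1, 1, 3]
Stage 6 (CLIP -4 8): clip(2,-4,8)=2, clip(1,-4,8)=1, clip(1,-4,8)=1, clip(1,-4,8)=1, clip(3,-4,8)=3 -> [2, 1, 1, 1, 3]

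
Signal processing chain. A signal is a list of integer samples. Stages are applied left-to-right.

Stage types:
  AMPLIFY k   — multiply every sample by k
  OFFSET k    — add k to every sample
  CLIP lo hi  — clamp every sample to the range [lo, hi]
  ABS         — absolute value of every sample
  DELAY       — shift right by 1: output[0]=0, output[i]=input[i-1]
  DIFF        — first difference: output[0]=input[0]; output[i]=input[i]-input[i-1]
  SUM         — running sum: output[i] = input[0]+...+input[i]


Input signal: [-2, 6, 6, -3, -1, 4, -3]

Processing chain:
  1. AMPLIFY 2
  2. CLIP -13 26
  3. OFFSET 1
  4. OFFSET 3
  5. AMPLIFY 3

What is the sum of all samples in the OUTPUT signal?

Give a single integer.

Input: [-2, 6, 6, -3, -1, 4, -3]
Stage 1 (AMPLIFY 2): -2*2=-4, 6*2=12, 6*2=12, -3*2=-6, -1*2=-2, 4*2=8, -3*2=-6 -> [-4, 12, 12, -6, -2, 8, -6]
Stage 2 (CLIP -13 26): clip(-4,-13,26)=-4, clip(12,-13,26)=12, clip(12,-13,26)=12, clip(-6,-13,26)=-6, clip(-2,-13,26)=-2, clip(8,-13,26)=8, clip(-6,-13,26)=-6 -> [-4, 12, 12, -6, -2, 8, -6]
Stage 3 (OFFSET 1): -4+1=-3, 12+1=13, 12+1=13, -6+1=-5, -2+1=-1, 8+1=9, -6+1=-5 -> [-3, 13, 13, -5, -1, 9, -5]
Stage 4 (OFFSET 3): -3+3=0, 13+3=16, 13+3=16, -5+3=-2, -1+3=2, 9+3=12, -5+3=-2 -> [0, 16, 16, -2, 2, 12, -2]
Stage 5 (AMPLIFY 3): 0*3=0, 16*3=48, 16*3=48, -2*3=-6, 2*3=6, 12*3=36, -2*3=-6 -> [0, 48, 48, -6, 6, 36, -6]
Output sum: 126

Answer: 126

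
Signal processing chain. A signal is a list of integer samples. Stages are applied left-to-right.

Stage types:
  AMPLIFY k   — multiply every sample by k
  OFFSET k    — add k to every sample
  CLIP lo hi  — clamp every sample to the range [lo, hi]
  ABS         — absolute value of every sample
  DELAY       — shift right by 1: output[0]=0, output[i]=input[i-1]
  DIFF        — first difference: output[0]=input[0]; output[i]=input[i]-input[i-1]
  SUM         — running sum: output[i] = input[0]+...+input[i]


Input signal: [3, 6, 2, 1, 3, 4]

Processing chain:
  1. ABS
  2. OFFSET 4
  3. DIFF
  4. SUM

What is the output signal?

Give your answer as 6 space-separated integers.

Answer: 7 10 6 5 7 8

Derivation:
Input: [3, 6, 2, 1, 3, 4]
Stage 1 (ABS): |3|=3, |6|=6, |2|=2, |1|=1, |3|=3, |4|=4 -> [3, 6, 2, 1, 3, 4]
Stage 2 (OFFSET 4): 3+4=7, 6+4=10, 2+4=6, 1+4=5, 3+4=7, 4+4=8 -> [7, 10, 6, 5, 7, 8]
Stage 3 (DIFF): s[0]=7, 10-7=3, 6-10=-4, 5-6=-1, 7-5=2, 8-7=1 -> [7, 3, -4, -1, 2, 1]
Stage 4 (SUM): sum[0..0]=7, sum[0..1]=10, sum[0..2]=6, sum[0..3]=5, sum[0..4]=7, sum[0..5]=8 -> [7, 10, 6, 5, 7, 8]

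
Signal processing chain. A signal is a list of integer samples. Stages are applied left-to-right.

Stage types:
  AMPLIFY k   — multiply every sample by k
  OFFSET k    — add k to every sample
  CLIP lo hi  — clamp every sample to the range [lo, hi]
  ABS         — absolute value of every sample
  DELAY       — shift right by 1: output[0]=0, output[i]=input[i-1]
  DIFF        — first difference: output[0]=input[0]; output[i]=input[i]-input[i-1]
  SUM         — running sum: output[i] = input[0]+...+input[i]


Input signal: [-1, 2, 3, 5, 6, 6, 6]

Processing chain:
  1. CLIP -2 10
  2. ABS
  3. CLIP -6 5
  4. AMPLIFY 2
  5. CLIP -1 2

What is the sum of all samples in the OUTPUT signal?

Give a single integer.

Input: [-1, 2, 3, 5, 6, 6, 6]
Stage 1 (CLIP -2 10): clip(-1,-2,10)=-1, clip(2,-2,10)=2, clip(3,-2,10)=3, clip(5,-2,10)=5, clip(6,-2,10)=6, clip(6,-2,10)=6, clip(6,-2,10)=6 -> [-1, 2, 3, 5, 6, 6, 6]
Stage 2 (ABS): |-1|=1, |2|=2, |3|=3, |5|=5, |6|=6, |6|=6, |6|=6 -> [1, 2, 3, 5, 6, 6, 6]
Stage 3 (CLIP -6 5): clip(1,-6,5)=1, clip(2,-6,5)=2, clip(3,-6,5)=3, clip(5,-6,5)=5, clip(6,-6,5)=5, clip(6,-6,5)=5, clip(6,-6,5)=5 -> [1, 2, 3, 5, 5, 5, 5]
Stage 4 (AMPLIFY 2): 1*2=2, 2*2=4, 3*2=6, 5*2=10, 5*2=10, 5*2=10, 5*2=10 -> [2, 4, 6, 10, 10, 10, 10]
Stage 5 (CLIP -1 2): clip(2,-1,2)=2, clip(4,-1,2)=2, clip(6,-1,2)=2, clip(10,-1,2)=2, clip(10,-1,2)=2, clip(10,-1,2)=2, clip(10,-1,2)=2 -> [2, 2, 2, 2, 2, 2, 2]
Output sum: 14

Answer: 14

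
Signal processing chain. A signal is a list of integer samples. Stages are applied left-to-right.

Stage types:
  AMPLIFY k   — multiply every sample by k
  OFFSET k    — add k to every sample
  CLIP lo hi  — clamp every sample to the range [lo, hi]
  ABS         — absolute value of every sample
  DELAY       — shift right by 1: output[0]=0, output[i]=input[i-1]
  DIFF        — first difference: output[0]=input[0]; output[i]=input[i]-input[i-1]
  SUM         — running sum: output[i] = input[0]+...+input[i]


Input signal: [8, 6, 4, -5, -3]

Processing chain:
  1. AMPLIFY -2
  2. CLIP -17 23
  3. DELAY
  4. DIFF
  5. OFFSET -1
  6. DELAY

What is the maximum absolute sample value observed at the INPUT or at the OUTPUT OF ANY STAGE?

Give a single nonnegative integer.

Input: [8, 6, 4, -5, -3] (max |s|=8)
Stage 1 (AMPLIFY -2): 8*-2=-16, 6*-2=-12, 4*-2=-8, -5*-2=10, -3*-2=6 -> [-16, -12, -8, 10, 6] (max |s|=16)
Stage 2 (CLIP -17 23): clip(-16,-17,23)=-16, clip(-12,-17,23)=-12, clip(-8,-17,23)=-8, clip(10,-17,23)=10, clip(6,-17,23)=6 -> [-16, -12, -8, 10, 6] (max |s|=16)
Stage 3 (DELAY): [0, -16, -12, -8, 10] = [0, -16, -12, -8, 10] -> [0, -16, -12, -8, 10] (max |s|=16)
Stage 4 (DIFF): s[0]=0, -16-0=-16, -12--16=4, -8--12=4, 10--8=18 -> [0, -16, 4, 4, 18] (max |s|=18)
Stage 5 (OFFSET -1): 0+-1=-1, -16+-1=-17, 4+-1=3, 4+-1=3, 18+-1=17 -> [-1, -17, 3, 3, 17] (max |s|=17)
Stage 6 (DELAY): [0, -1, -17, 3, 3] = [0, -1, -17, 3, 3] -> [0, -1, -17, 3, 3] (max |s|=17)
Overall max amplitude: 18

Answer: 18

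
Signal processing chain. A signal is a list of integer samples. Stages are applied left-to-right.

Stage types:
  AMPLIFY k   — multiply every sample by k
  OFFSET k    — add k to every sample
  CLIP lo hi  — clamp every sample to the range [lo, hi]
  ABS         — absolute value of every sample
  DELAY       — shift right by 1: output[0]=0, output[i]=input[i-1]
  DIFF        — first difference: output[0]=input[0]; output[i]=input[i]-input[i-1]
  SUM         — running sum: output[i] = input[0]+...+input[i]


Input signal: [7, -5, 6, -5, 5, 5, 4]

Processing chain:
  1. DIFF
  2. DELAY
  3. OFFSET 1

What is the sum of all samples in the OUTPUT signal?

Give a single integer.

Input: [7, -5, 6, -5, 5, 5, 4]
Stage 1 (DIFF): s[0]=7, -5-7=-12, 6--5=11, -5-6=-11, 5--5=10, 5-5=0, 4-5=-1 -> [7, -12, 11, -11, 10, 0, -1]
Stage 2 (DELAY): [0, 7, -12, 11, -11, 10, 0] = [0, 7, -12, 11, -11, 10, 0] -> [0, 7, -12, 11, -11, 10, 0]
Stage 3 (OFFSET 1): 0+1=1, 7+1=8, -12+1=-11, 11+1=12, -11+1=-10, 10+1=11, 0+1=1 -> [1, 8, -11, 12, -10, 11, 1]
Output sum: 12

Answer: 12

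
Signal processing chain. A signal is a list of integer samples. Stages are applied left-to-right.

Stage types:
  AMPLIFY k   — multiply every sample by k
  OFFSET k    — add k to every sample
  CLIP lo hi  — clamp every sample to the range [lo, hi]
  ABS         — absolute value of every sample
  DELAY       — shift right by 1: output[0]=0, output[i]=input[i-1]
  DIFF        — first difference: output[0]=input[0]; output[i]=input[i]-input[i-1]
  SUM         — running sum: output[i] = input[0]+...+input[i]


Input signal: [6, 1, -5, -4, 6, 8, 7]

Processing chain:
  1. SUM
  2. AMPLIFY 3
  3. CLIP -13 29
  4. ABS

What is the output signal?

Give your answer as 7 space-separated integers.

Input: [6, 1, -5, -4, 6, 8, 7]
Stage 1 (SUM): sum[0..0]=6, sum[0..1]=7, sum[0..2]=2, sum[0..3]=-2, sum[0..4]=4, sum[0..5]=12, sum[0..6]=19 -> [6, 7, 2, -2, 4, 12, 19]
Stage 2 (AMPLIFY 3): 6*3=18, 7*3=21, 2*3=6, -2*3=-6, 4*3=12, 12*3=36, 19*3=57 -> [18, 21, 6, -6, 12, 36, 57]
Stage 3 (CLIP -13 29): clip(18,-13,29)=18, clip(21,-13,29)=21, clip(6,-13,29)=6, clip(-6,-13,29)=-6, clip(12,-13,29)=12, clip(36,-13,29)=29, clip(57,-13,29)=29 -> [18, 21, 6, -6, 12, 29, 29]
Stage 4 (ABS): |18|=18, |21|=21, |6|=6, |-6|=6, |12|=12, |29|=29, |29|=29 -> [18, 21, 6, 6, 12, 29, 29]

Answer: 18 21 6 6 12 29 29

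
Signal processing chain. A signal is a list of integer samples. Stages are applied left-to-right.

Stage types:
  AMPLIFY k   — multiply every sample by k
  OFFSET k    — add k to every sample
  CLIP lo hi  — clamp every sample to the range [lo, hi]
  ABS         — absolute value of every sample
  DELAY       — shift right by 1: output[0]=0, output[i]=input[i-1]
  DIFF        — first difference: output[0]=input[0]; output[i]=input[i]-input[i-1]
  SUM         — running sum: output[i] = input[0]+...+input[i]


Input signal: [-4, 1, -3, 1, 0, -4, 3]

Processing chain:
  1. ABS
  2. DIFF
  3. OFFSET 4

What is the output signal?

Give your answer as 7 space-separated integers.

Input: [-4, 1, -3, 1, 0, -4, 3]
Stage 1 (ABS): |-4|=4, |1|=1, |-3|=3, |1|=1, |0|=0, |-4|=4, |3|=3 -> [4, 1, 3, 1, 0, 4, 3]
Stage 2 (DIFF): s[0]=4, 1-4=-3, 3-1=2, 1-3=-2, 0-1=-1, 4-0=4, 3-4=-1 -> [4, -3, 2, -2, -1, 4, -1]
Stage 3 (OFFSET 4): 4+4=8, -3+4=1, 2+4=6, -2+4=2, -1+4=3, 4+4=8, -1+4=3 -> [8, 1, 6, 2, 3, 8, 3]

Answer: 8 1 6 2 3 8 3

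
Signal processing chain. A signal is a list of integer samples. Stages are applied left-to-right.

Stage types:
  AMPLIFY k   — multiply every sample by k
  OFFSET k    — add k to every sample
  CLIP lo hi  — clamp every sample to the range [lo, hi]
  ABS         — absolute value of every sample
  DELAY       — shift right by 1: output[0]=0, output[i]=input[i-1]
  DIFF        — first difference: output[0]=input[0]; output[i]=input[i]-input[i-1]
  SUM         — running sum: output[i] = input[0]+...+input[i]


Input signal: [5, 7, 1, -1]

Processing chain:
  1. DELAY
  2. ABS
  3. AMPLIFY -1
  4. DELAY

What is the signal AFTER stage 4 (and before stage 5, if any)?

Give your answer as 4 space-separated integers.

Input: [5, 7, 1, -1]
Stage 1 (DELAY): [0, 5, 7, 1] = [0, 5, 7, 1] -> [0, 5, 7, 1]
Stage 2 (ABS): |0|=0, |5|=5, |7|=7, |1|=1 -> [0, 5, 7, 1]
Stage 3 (AMPLIFY -1): 0*-1=0, 5*-1=-5, 7*-1=-7, 1*-1=-1 -> [0, -5, -7, -1]
Stage 4 (DELAY): [0, 0, -5, -7] = [0, 0, -5, -7] -> [0, 0, -5, -7]

Answer: 0 0 -5 -7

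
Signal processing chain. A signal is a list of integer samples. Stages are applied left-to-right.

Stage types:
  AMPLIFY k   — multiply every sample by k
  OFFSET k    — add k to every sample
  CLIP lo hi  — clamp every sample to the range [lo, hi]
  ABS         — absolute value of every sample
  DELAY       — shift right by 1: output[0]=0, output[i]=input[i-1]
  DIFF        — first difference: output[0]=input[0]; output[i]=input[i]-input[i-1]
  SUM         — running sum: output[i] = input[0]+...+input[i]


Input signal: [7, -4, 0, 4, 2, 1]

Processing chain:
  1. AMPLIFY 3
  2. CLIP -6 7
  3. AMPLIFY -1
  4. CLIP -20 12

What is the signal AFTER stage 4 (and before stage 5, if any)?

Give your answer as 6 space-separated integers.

Answer: -7 6 0 -7 -6 -3

Derivation:
Input: [7, -4, 0, 4, 2, 1]
Stage 1 (AMPLIFY 3): 7*3=21, -4*3=-12, 0*3=0, 4*3=12, 2*3=6, 1*3=3 -> [21, -12, 0, 12, 6, 3]
Stage 2 (CLIP -6 7): clip(21,-6,7)=7, clip(-12,-6,7)=-6, clip(0,-6,7)=0, clip(12,-6,7)=7, clip(6,-6,7)=6, clip(3,-6,7)=3 -> [7, -6, 0, 7, 6, 3]
Stage 3 (AMPLIFY -1): 7*-1=-7, -6*-1=6, 0*-1=0, 7*-1=-7, 6*-1=-6, 3*-1=-3 -> [-7, 6, 0, -7, -6, -3]
Stage 4 (CLIP -20 12): clip(-7,-20,12)=-7, clip(6,-20,12)=6, clip(0,-20,12)=0, clip(-7,-20,12)=-7, clip(-6,-20,12)=-6, clip(-3,-20,12)=-3 -> [-7, 6, 0, -7, -6, -3]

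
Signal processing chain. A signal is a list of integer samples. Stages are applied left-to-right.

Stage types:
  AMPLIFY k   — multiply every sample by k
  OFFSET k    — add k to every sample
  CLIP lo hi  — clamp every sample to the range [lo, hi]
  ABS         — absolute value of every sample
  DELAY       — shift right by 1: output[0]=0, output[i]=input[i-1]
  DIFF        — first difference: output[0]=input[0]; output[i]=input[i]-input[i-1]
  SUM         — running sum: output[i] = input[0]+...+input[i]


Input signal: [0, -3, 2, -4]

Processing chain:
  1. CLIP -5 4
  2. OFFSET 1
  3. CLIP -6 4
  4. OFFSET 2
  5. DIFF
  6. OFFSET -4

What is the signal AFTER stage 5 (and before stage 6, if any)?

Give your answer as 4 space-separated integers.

Answer: 3 -3 5 -6

Derivation:
Input: [0, -3, 2, -4]
Stage 1 (CLIP -5 4): clip(0,-5,4)=0, clip(-3,-5,4)=-3, clip(2,-5,4)=2, clip(-4,-5,4)=-4 -> [0, -3, 2, -4]
Stage 2 (OFFSET 1): 0+1=1, -3+1=-2, 2+1=3, -4+1=-3 -> [1, -2, 3, -3]
Stage 3 (CLIP -6 4): clip(1,-6,4)=1, clip(-2,-6,4)=-2, clip(3,-6,4)=3, clip(-3,-6,4)=-3 -> [1, -2, 3, -3]
Stage 4 (OFFSET 2): 1+2=3, -2+2=0, 3+2=5, -3+2=-1 -> [3, 0, 5, -1]
Stage 5 (DIFF): s[0]=3, 0-3=-3, 5-0=5, -1-5=-6 -> [3, -3, 5, -6]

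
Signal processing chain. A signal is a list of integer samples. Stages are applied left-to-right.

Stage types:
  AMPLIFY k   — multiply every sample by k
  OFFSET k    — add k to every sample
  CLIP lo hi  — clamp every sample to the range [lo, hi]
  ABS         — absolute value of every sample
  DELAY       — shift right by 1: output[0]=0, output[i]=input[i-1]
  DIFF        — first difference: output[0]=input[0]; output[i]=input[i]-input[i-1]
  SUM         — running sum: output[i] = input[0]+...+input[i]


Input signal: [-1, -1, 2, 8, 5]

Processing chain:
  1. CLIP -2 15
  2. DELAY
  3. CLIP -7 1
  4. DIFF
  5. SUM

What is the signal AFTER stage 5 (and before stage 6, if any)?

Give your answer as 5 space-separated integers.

Answer: 0 -1 -1 1 1

Derivation:
Input: [-1, -1, 2, 8, 5]
Stage 1 (CLIP -2 15): clip(-1,-2,15)=-1, clip(-1,-2,15)=-1, clip(2,-2,15)=2, clip(8,-2,15)=8, clip(5,-2,15)=5 -> [-1, -1, 2, 8, 5]
Stage 2 (DELAY): [0, -1, -1, 2, 8] = [0, -1, -1, 2, 8] -> [0, -1, -1, 2, 8]
Stage 3 (CLIP -7 1): clip(0,-7,1)=0, clip(-1,-7,1)=-1, clip(-1,-7,1)=-1, clip(2,-7,1)=1, clip(8,-7,1)=1 -> [0, -1, -1, 1, 1]
Stage 4 (DIFF): s[0]=0, -1-0=-1, -1--1=0, 1--1=2, 1-1=0 -> [0, -1, 0, 2, 0]
Stage 5 (SUM): sum[0..0]=0, sum[0..1]=-1, sum[0..2]=-1, sum[0..3]=1, sum[0..4]=1 -> [0, -1, -1, 1, 1]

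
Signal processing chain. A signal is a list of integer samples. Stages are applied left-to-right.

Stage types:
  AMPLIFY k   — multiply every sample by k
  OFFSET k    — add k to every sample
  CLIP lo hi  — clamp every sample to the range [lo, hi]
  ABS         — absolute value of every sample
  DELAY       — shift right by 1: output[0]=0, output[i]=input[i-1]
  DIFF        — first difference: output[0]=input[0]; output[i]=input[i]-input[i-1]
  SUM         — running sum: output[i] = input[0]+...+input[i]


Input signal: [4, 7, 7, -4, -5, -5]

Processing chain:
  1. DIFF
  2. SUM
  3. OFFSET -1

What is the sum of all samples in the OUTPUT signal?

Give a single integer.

Input: [4, 7, 7, -4, -5, -5]
Stage 1 (DIFF): s[0]=4, 7-4=3, 7-7=0, -4-7=-11, -5--4=-1, -5--5=0 -> [4, 3, 0, -11, -1, 0]
Stage 2 (SUM): sum[0..0]=4, sum[0..1]=7, sum[0..2]=7, sum[0..3]=-4, sum[0..4]=-5, sum[0..5]=-5 -> [4, 7, 7, -4, -5, -5]
Stage 3 (OFFSET -1): 4+-1=3, 7+-1=6, 7+-1=6, -4+-1=-5, -5+-1=-6, -5+-1=-6 -> [3, 6, 6, -5, -6, -6]
Output sum: -2

Answer: -2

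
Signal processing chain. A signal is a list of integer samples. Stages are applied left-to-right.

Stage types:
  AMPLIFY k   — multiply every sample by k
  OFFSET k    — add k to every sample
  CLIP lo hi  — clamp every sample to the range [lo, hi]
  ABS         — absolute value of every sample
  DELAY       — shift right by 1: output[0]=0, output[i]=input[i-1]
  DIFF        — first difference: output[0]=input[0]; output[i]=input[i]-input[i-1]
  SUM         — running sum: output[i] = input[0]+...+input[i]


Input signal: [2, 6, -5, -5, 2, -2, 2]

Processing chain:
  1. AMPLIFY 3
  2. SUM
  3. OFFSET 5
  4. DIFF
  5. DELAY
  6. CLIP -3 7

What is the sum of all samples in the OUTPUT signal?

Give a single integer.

Answer: 11

Derivation:
Input: [2, 6, -5, -5, 2, -2, 2]
Stage 1 (AMPLIFY 3): 2*3=6, 6*3=18, -5*3=-15, -5*3=-15, 2*3=6, -2*3=-6, 2*3=6 -> [6, 18, -15, -15, 6, -6, 6]
Stage 2 (SUM): sum[0..0]=6, sum[0..1]=24, sum[0..2]=9, sum[0..3]=-6, sum[0..4]=0, sum[0..5]=-6, sum[0..6]=0 -> [6, 24, 9, -6, 0, -6, 0]
Stage 3 (OFFSET 5): 6+5=11, 24+5=29, 9+5=14, -6+5=-1, 0+5=5, -6+5=-1, 0+5=5 -> [11, 29, 14, -1, 5, -1, 5]
Stage 4 (DIFF): s[0]=11, 29-11=18, 14-29=-15, -1-14=-15, 5--1=6, -1-5=-6, 5--1=6 -> [11, 18, -15, -15, 6, -6, 6]
Stage 5 (DELAY): [0, 11, 18, -15, -15, 6, -6] = [0, 11, 18, -15, -15, 6, -6] -> [0, 11, 18, -15, -15, 6, -6]
Stage 6 (CLIP -3 7): clip(0,-3,7)=0, clip(11,-3,7)=7, clip(18,-3,7)=7, clip(-15,-3,7)=-3, clip(-15,-3,7)=-3, clip(6,-3,7)=6, clip(-6,-3,7)=-3 -> [0, 7, 7, -3, -3, 6, -3]
Output sum: 11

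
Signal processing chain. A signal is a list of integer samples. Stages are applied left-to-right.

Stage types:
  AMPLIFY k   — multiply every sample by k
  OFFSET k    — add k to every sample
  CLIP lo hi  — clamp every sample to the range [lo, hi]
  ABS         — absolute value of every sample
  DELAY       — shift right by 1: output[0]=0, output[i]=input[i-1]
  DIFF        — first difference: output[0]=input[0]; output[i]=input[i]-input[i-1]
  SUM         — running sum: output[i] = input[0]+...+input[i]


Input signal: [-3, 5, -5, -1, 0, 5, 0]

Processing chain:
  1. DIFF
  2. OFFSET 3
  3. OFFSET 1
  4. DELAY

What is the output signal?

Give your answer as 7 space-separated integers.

Answer: 0 1 12 -6 8 5 9

Derivation:
Input: [-3, 5, -5, -1, 0, 5, 0]
Stage 1 (DIFF): s[0]=-3, 5--3=8, -5-5=-10, -1--5=4, 0--1=1, 5-0=5, 0-5=-5 -> [-3, 8, -10, 4, 1, 5, -5]
Stage 2 (OFFSET 3): -3+3=0, 8+3=11, -10+3=-7, 4+3=7, 1+3=4, 5+3=8, -5+3=-2 -> [0, 11, -7, 7, 4, 8, -2]
Stage 3 (OFFSET 1): 0+1=1, 11+1=12, -7+1=-6, 7+1=8, 4+1=5, 8+1=9, -2+1=-1 -> [1, 12, -6, 8, 5, 9, -1]
Stage 4 (DELAY): [0, 1, 12, -6, 8, 5, 9] = [0, 1, 12, -6, 8, 5, 9] -> [0, 1, 12, -6, 8, 5, 9]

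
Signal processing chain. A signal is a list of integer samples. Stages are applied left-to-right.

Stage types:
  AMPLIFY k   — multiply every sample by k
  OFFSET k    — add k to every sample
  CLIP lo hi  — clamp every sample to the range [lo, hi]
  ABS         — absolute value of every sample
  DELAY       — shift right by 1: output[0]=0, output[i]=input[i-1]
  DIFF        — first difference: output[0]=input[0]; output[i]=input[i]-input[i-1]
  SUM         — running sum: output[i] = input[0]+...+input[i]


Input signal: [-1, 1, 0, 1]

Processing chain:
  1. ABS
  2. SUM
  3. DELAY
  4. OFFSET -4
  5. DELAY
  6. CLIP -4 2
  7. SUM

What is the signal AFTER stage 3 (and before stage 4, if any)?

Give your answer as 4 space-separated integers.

Input: [-1, 1, 0, 1]
Stage 1 (ABS): |-1|=1, |1|=1, |0|=0, |1|=1 -> [1, 1, 0, 1]
Stage 2 (SUM): sum[0..0]=1, sum[0..1]=2, sum[0..2]=2, sum[0..3]=3 -> [1, 2, 2, 3]
Stage 3 (DELAY): [0, 1, 2, 2] = [0, 1, 2, 2] -> [0, 1, 2, 2]

Answer: 0 1 2 2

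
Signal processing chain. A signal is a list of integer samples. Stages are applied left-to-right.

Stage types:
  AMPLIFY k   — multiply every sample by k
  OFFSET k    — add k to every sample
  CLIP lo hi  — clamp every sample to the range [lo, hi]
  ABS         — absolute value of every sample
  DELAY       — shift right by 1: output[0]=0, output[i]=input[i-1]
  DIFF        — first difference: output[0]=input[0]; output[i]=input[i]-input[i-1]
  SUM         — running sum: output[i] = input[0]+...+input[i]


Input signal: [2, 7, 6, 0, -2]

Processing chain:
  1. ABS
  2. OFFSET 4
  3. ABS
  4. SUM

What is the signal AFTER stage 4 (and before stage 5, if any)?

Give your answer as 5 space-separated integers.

Input: [2, 7, 6, 0, -2]
Stage 1 (ABS): |2|=2, |7|=7, |6|=6, |0|=0, |-2|=2 -> [2, 7, 6, 0, 2]
Stage 2 (OFFSET 4): 2+4=6, 7+4=11, 6+4=10, 0+4=4, 2+4=6 -> [6, 11, 10, 4, 6]
Stage 3 (ABS): |6|=6, |11|=11, |10|=10, |4|=4, |6|=6 -> [6, 11, 10, 4, 6]
Stage 4 (SUM): sum[0..0]=6, sum[0..1]=17, sum[0..2]=27, sum[0..3]=31, sum[0..4]=37 -> [6, 17, 27, 31, 37]

Answer: 6 17 27 31 37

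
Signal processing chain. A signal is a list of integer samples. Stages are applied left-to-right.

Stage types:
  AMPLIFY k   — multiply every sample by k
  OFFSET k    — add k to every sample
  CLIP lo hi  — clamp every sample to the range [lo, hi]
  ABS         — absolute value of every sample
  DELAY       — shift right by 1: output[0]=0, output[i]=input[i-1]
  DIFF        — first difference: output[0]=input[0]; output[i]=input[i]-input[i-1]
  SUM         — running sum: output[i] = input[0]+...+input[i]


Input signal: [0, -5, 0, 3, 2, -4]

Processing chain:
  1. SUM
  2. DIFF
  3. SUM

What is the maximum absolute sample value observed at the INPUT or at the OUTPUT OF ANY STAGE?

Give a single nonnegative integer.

Answer: 5

Derivation:
Input: [0, -5, 0, 3, 2, -4] (max |s|=5)
Stage 1 (SUM): sum[0..0]=0, sum[0..1]=-5, sum[0..2]=-5, sum[0..3]=-2, sum[0..4]=0, sum[0..5]=-4 -> [0, -5, -5, -2, 0, -4] (max |s|=5)
Stage 2 (DIFF): s[0]=0, -5-0=-5, -5--5=0, -2--5=3, 0--2=2, -4-0=-4 -> [0, -5, 0, 3, 2, -4] (max |s|=5)
Stage 3 (SUM): sum[0..0]=0, sum[0..1]=-5, sum[0..2]=-5, sum[0..3]=-2, sum[0..4]=0, sum[0..5]=-4 -> [0, -5, -5, -2, 0, -4] (max |s|=5)
Overall max amplitude: 5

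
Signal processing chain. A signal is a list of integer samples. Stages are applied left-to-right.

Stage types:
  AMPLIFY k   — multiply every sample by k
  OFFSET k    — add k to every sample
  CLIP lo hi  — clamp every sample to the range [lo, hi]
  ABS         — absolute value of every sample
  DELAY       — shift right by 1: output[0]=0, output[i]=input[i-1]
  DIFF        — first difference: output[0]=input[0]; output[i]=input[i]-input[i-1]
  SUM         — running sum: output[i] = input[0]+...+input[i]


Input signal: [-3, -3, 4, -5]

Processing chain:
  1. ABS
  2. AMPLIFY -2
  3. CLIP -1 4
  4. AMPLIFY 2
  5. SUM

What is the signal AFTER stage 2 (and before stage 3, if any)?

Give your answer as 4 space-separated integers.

Input: [-3, -3, 4, -5]
Stage 1 (ABS): |-3|=3, |-3|=3, |4|=4, |-5|=5 -> [3, 3, 4, 5]
Stage 2 (AMPLIFY -2): 3*-2=-6, 3*-2=-6, 4*-2=-8, 5*-2=-10 -> [-6, -6, -8, -10]

Answer: -6 -6 -8 -10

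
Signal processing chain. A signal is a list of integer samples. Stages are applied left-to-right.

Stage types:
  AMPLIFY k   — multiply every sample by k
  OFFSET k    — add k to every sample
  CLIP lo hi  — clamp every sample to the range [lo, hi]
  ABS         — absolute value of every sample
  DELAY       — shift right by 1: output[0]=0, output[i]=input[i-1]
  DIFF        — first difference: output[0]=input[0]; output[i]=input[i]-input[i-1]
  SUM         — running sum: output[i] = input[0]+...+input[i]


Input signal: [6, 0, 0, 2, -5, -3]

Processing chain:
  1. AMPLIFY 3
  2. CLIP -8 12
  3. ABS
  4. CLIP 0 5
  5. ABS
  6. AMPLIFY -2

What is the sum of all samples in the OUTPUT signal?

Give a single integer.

Input: [6, 0, 0, 2, -5, -3]
Stage 1 (AMPLIFY 3): 6*3=18, 0*3=0, 0*3=0, 2*3=6, -5*3=-15, -3*3=-9 -> [18, 0, 0, 6, -15, -9]
Stage 2 (CLIP -8 12): clip(18,-8,12)=12, clip(0,-8,12)=0, clip(0,-8,12)=0, clip(6,-8,12)=6, clip(-15,-8,12)=-8, clip(-9,-8,12)=-8 -> [12, 0, 0, 6, -8, -8]
Stage 3 (ABS): |12|=12, |0|=0, |0|=0, |6|=6, |-8|=8, |-8|=8 -> [12, 0, 0, 6, 8, 8]
Stage 4 (CLIP 0 5): clip(12,0,5)=5, clip(0,0,5)=0, clip(0,0,5)=0, clip(6,0,5)=5, clip(8,0,5)=5, clip(8,0,5)=5 -> [5, 0, 0, 5, 5, 5]
Stage 5 (ABS): |5|=5, |0|=0, |0|=0, |5|=5, |5|=5, |5|=5 -> [5, 0, 0, 5, 5, 5]
Stage 6 (AMPLIFY -2): 5*-2=-10, 0*-2=0, 0*-2=0, 5*-2=-10, 5*-2=-10, 5*-2=-10 -> [-10, 0, 0, -10, -10, -10]
Output sum: -40

Answer: -40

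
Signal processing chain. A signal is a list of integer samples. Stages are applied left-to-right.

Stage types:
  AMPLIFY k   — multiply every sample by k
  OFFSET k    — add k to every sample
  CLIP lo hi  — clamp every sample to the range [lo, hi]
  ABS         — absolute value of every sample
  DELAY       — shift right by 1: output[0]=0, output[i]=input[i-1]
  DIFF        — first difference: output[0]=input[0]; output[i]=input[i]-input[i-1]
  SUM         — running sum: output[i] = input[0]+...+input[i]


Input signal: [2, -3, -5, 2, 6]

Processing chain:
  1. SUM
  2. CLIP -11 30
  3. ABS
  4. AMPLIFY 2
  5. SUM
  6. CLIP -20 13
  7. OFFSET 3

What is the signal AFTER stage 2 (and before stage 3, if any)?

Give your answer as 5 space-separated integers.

Input: [2, -3, -5, 2, 6]
Stage 1 (SUM): sum[0..0]=2, sum[0..1]=-1, sum[0..2]=-6, sum[0..3]=-4, sum[0..4]=2 -> [2, -1, -6, -4, 2]
Stage 2 (CLIP -11 30): clip(2,-11,30)=2, clip(-1,-11,30)=-1, clip(-6,-11,30)=-6, clip(-4,-11,30)=-4, clip(2,-11,30)=2 -> [2, -1, -6, -4, 2]

Answer: 2 -1 -6 -4 2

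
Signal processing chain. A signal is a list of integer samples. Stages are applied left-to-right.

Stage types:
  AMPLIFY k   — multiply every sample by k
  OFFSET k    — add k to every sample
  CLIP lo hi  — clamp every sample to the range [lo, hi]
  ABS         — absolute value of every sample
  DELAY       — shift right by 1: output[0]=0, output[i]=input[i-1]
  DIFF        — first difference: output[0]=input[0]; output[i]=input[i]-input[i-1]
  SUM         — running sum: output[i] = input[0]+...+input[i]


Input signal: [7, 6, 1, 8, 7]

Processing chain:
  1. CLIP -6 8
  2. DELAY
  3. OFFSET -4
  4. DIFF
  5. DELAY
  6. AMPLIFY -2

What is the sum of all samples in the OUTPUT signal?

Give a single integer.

Input: [7, 6, 1, 8, 7]
Stage 1 (CLIP -6 8): clip(7,-6,8)=7, clip(6,-6,8)=6, clip(1,-6,8)=1, clip(8,-6,8)=8, clip(7,-6,8)=7 -> [7, 6, 1, 8, 7]
Stage 2 (DELAY): [0, 7, 6, 1, 8] = [0, 7, 6, 1, 8] -> [0, 7, 6, 1, 8]
Stage 3 (OFFSET -4): 0+-4=-4, 7+-4=3, 6+-4=2, 1+-4=-3, 8+-4=4 -> [-4, 3, 2, -3, 4]
Stage 4 (DIFF): s[0]=-4, 3--4=7, 2-3=-1, -3-2=-5, 4--3=7 -> [-4, 7, -1, -5, 7]
Stage 5 (DELAY): [0, -4, 7, -1, -5] = [0, -4, 7, -1, -5] -> [0, -4, 7, -1, -5]
Stage 6 (AMPLIFY -2): 0*-2=0, -4*-2=8, 7*-2=-14, -1*-2=2, -5*-2=10 -> [0, 8, -14, 2, 10]
Output sum: 6

Answer: 6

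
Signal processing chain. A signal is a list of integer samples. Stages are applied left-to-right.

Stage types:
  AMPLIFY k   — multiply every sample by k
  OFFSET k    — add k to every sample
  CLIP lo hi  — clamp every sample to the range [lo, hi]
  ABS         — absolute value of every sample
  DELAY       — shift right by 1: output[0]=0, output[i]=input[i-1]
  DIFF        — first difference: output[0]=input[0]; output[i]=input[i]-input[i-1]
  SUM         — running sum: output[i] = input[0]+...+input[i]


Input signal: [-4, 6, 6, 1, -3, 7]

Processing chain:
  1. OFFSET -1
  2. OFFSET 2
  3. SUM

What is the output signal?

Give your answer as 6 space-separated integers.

Answer: -3 4 11 13 11 19

Derivation:
Input: [-4, 6, 6, 1, -3, 7]
Stage 1 (OFFSET -1): -4+-1=-5, 6+-1=5, 6+-1=5, 1+-1=0, -3+-1=-4, 7+-1=6 -> [-5, 5, 5, 0, -4, 6]
Stage 2 (OFFSET 2): -5+2=-3, 5+2=7, 5+2=7, 0+2=2, -4+2=-2, 6+2=8 -> [-3, 7, 7, 2, -2, 8]
Stage 3 (SUM): sum[0..0]=-3, sum[0..1]=4, sum[0..2]=11, sum[0..3]=13, sum[0..4]=11, sum[0..5]=19 -> [-3, 4, 11, 13, 11, 19]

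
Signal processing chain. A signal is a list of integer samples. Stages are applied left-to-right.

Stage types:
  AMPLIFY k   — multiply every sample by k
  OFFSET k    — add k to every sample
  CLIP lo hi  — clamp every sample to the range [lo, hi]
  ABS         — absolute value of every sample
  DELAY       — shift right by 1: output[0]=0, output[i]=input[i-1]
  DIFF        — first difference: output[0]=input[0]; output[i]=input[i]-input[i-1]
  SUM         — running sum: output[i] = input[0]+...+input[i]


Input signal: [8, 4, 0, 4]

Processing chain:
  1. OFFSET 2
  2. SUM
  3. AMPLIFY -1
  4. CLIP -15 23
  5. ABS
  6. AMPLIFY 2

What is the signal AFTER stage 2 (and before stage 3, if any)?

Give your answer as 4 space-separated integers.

Input: [8, 4, 0, 4]
Stage 1 (OFFSET 2): 8+2=10, 4+2=6, 0+2=2, 4+2=6 -> [10, 6, 2, 6]
Stage 2 (SUM): sum[0..0]=10, sum[0..1]=16, sum[0..2]=18, sum[0..3]=24 -> [10, 16, 18, 24]

Answer: 10 16 18 24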